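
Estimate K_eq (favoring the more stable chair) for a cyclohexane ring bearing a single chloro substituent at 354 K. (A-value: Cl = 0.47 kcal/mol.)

K ≈ 1.95

One chair has the chloro group axial (E = 0.47 kcal/mol) and the other has it equatorial (E = 0).
ΔG = 0.47 kcal/mol between the two chairs.
K = exp(ΔG/RT) with R = 1.987×10⁻³ kcal mol⁻¹ K⁻¹ and T = 354 K gives K ≈ 1.95.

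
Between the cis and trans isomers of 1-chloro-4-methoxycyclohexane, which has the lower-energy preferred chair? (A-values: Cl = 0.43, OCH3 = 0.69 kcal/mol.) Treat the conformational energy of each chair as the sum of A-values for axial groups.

At 1,4 positions (parity opposite): cis → (a,e or e,a); trans → (e,e or a,a).
Best chair for cis: E = 0.43 kcal/mol; best chair for trans: E = 0.00 kcal/mol.
The trans isomer is lower by 0.43 kcal/mol.

trans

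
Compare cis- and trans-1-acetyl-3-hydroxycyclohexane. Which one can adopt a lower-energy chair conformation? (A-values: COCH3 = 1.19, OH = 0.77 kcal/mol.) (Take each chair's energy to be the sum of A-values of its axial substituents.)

cis

At 1,3 positions (parity same): cis → (e,e or a,a); trans → (a,e or e,a).
Best chair for cis: E = 0.00 kcal/mol; best chair for trans: E = 0.77 kcal/mol.
The cis isomer is lower by 0.77 kcal/mol.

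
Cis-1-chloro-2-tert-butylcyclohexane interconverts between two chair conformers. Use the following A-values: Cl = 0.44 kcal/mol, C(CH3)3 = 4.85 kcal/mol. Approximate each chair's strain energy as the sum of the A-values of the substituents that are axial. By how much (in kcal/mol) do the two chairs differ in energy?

4.41 kcal/mol

C1 and C2 have opposite parity, so for the cis isomer the two substituents are one axial and one equatorial in each chair.
Chair I (chloro axial, tert-butyl equatorial): E = 0.44 kcal/mol.
Chair II (chloro equatorial, tert-butyl axial): E = 4.85 kcal/mol.
ΔE = 4.85 − 0.44 = 4.41 kcal/mol; chair I is more stable.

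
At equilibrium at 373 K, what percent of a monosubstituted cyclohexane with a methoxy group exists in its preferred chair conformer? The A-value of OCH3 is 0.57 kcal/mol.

One chair has the methoxy group axial (E = 0.57 kcal/mol) and the other has it equatorial (E = 0).
ΔG = 0.57 kcal/mol between the two chairs.
K = exp(ΔG/RT) with R = 1.987×10⁻³ kcal mol⁻¹ K⁻¹ and T = 373 K gives K ≈ 2.16.
Fraction in the lower-energy chair = K/(K+1) = 68.3%.

68.3%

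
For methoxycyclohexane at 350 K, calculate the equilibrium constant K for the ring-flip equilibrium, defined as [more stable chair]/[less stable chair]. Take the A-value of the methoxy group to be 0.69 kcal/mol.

K ≈ 2.70

One chair has the methoxy group axial (E = 0.69 kcal/mol) and the other has it equatorial (E = 0).
ΔG = 0.69 kcal/mol between the two chairs.
K = exp(ΔG/RT) with R = 1.987×10⁻³ kcal mol⁻¹ K⁻¹ and T = 350 K gives K ≈ 2.7.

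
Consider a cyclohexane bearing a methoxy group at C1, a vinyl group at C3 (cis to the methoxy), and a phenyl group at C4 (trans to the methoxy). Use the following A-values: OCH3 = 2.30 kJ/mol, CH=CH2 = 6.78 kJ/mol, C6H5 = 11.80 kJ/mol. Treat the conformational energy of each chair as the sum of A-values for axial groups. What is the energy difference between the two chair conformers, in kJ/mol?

20.88 kJ/mol

Chair I (methoxy axial, vinyl axial, phenyl axial): E = 20.88 kJ/mol.
Chair II (methoxy equatorial, vinyl equatorial, phenyl equatorial): E = 0.00 kJ/mol.
ΔE = 20.88 − 0.00 = 20.88 kJ/mol; chair II is more stable.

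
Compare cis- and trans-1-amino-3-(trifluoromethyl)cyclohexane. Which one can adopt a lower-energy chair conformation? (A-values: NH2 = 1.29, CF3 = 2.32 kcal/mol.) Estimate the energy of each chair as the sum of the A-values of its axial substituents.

At 1,3 positions (parity same): cis → (e,e or a,a); trans → (a,e or e,a).
Best chair for cis: E = 0.00 kcal/mol; best chair for trans: E = 1.29 kcal/mol.
The cis isomer is lower by 1.29 kcal/mol.

cis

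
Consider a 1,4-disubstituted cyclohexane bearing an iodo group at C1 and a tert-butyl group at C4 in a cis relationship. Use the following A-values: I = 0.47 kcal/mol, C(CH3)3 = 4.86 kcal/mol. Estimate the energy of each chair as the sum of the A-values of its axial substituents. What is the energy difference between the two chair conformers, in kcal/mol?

4.39 kcal/mol

C1 and C4 have opposite parity, so for the cis isomer the two substituents are one axial and one equatorial in each chair.
Chair I (iodo axial, tert-butyl equatorial): E = 0.47 kcal/mol.
Chair II (iodo equatorial, tert-butyl axial): E = 4.86 kcal/mol.
ΔE = 4.86 − 0.47 = 4.39 kcal/mol; chair I is more stable.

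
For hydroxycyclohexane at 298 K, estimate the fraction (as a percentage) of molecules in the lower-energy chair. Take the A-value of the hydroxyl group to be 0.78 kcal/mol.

One chair has the hydroxyl group axial (E = 0.78 kcal/mol) and the other has it equatorial (E = 0).
ΔG = 0.78 kcal/mol between the two chairs.
K = exp(ΔG/RT) with R = 1.987×10⁻³ kcal mol⁻¹ K⁻¹ and T = 298 K gives K ≈ 3.73.
Fraction in the lower-energy chair = K/(K+1) = 78.9%.

78.9%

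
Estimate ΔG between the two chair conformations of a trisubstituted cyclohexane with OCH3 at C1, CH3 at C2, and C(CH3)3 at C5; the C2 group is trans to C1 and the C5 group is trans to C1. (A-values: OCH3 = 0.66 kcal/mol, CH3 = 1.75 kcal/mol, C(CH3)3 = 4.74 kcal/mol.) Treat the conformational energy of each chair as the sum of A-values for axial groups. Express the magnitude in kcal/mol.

2.33 kcal/mol

Chair I (methoxy axial, methyl axial, tert-butyl equatorial): E = 2.41 kcal/mol.
Chair II (methoxy equatorial, methyl equatorial, tert-butyl axial): E = 4.74 kcal/mol.
ΔE = 4.74 − 2.41 = 2.33 kcal/mol; chair I is more stable.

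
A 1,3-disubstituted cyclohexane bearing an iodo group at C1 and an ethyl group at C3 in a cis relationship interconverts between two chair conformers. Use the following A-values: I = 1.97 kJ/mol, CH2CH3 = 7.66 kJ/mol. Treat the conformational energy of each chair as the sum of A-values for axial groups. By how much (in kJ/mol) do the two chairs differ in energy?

9.63 kJ/mol

C1 and C3 have the same parity, so for the cis isomer the two substituents are e,e in one chair and a,a in the other.
Chair I (iodo axial, ethyl axial): E = 9.63 kJ/mol.
Chair II (iodo equatorial, ethyl equatorial): E = 0.00 kJ/mol.
ΔE = 9.63 − 0.00 = 9.63 kJ/mol; chair II is more stable.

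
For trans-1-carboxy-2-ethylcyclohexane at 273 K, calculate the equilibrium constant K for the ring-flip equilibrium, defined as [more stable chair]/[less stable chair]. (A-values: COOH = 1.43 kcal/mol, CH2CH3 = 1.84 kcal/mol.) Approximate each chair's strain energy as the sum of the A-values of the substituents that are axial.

C1 and C2 have opposite parity, so for the trans isomer the two substituents are e,e in one chair and a,a in the other.
Chair I (carboxyl axial, ethyl axial): E = 3.27 kcal/mol; chair II (carboxyl equatorial, ethyl equatorial): E = 0.00 kcal/mol.
ΔG = 3.27 kcal/mol between the two chairs.
K = exp(ΔG/RT) with R = 1.987×10⁻³ kcal mol⁻¹ K⁻¹ and T = 273 K gives K ≈ 415.

K ≈ 415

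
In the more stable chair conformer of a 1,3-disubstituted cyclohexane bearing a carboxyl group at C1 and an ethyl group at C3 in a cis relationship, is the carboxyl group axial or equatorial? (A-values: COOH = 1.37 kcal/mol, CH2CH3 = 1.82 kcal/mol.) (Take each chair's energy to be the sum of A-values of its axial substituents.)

C1 and C3 have the same parity, so for the cis isomer the two substituents are e,e in one chair and a,a in the other.
Chair I (carboxyl axial, ethyl axial): E = 3.19 kcal/mol.
Chair II (carboxyl equatorial, ethyl equatorial): E = 0.00 kcal/mol.
Chair II is the more stable (lower-energy) conformer, and in that chair the carboxyl group is equatorial.

equatorial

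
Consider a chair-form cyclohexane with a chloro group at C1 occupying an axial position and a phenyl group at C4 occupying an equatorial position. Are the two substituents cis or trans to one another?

C1 and C4 have opposite parity, so their axial bonds point in opposite directions.
With opposite-parity carbons, two substituents on the same face are one axial and one equatorial; opposite faces give both axial or both equatorial.
Here the groups are axial/equatorial → same face → cis.

cis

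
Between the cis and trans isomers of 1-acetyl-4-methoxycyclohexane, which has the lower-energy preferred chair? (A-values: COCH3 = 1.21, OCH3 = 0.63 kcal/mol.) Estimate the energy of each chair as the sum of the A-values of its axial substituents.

At 1,4 positions (parity opposite): cis → (a,e or e,a); trans → (e,e or a,a).
Best chair for cis: E = 0.63 kcal/mol; best chair for trans: E = 0.00 kcal/mol.
The trans isomer is lower by 0.63 kcal/mol.

trans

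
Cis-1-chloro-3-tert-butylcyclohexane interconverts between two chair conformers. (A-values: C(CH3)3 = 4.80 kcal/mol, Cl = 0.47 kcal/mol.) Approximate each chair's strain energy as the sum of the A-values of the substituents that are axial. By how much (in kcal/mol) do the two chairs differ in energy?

C1 and C3 have the same parity, so for the cis isomer the two substituents are e,e in one chair and a,a in the other.
Chair I (tert-butyl axial, chloro axial): E = 5.27 kcal/mol.
Chair II (tert-butyl equatorial, chloro equatorial): E = 0.00 kcal/mol.
ΔE = 5.27 − 0.00 = 5.27 kcal/mol; chair II is more stable.

5.27 kcal/mol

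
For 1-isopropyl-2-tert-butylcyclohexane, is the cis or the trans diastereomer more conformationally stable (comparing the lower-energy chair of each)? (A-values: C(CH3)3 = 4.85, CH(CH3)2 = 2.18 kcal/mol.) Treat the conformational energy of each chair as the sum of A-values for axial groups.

trans

At 1,2 positions (parity opposite): cis → (a,e or e,a); trans → (e,e or a,a).
Best chair for cis: E = 2.18 kcal/mol; best chair for trans: E = 0.00 kcal/mol.
The trans isomer is lower by 2.18 kcal/mol.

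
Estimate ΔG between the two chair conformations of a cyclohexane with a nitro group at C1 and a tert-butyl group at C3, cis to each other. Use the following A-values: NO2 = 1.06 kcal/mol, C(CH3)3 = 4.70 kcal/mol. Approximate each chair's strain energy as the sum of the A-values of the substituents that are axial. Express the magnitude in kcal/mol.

C1 and C3 have the same parity, so for the cis isomer the two substituents are e,e in one chair and a,a in the other.
Chair I (nitro axial, tert-butyl axial): E = 5.76 kcal/mol.
Chair II (nitro equatorial, tert-butyl equatorial): E = 0.00 kcal/mol.
ΔE = 5.76 − 0.00 = 5.76 kcal/mol; chair II is more stable.

5.76 kcal/mol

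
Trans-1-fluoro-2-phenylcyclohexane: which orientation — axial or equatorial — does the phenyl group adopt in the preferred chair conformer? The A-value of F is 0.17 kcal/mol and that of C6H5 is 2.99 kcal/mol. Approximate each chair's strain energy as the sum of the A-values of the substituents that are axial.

equatorial

C1 and C2 have opposite parity, so for the trans isomer the two substituents are e,e in one chair and a,a in the other.
Chair I (fluoro axial, phenyl axial): E = 3.16 kcal/mol.
Chair II (fluoro equatorial, phenyl equatorial): E = 0.00 kcal/mol.
Chair II is the more stable (lower-energy) conformer, and in that chair the phenyl group is equatorial.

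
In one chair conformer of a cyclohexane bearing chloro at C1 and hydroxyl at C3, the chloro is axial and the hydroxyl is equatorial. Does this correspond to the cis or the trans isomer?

C1 and C3 have the same parity, so their axial bonds point in the same direction.
With same-parity carbons, two substituents on the same face are both axial or both equatorial; opposite faces give one of each.
Here the groups are axial/equatorial → opposite face → trans.

trans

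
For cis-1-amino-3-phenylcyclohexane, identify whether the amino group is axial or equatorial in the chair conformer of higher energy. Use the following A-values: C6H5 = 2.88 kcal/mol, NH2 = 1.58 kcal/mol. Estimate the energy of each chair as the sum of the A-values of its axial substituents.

axial

C1 and C3 have the same parity, so for the cis isomer the two substituents are e,e in one chair and a,a in the other.
Chair I (phenyl axial, amino axial): E = 4.46 kcal/mol.
Chair II (phenyl equatorial, amino equatorial): E = 0.00 kcal/mol.
Chair I is the less stable (higher-energy) conformer, and in that chair the amino group is axial.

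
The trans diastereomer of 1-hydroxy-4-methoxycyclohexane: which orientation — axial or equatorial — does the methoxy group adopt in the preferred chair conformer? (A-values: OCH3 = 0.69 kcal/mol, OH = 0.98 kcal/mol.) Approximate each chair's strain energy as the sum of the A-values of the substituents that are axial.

C1 and C4 have opposite parity, so for the trans isomer the two substituents are e,e in one chair and a,a in the other.
Chair I (methoxy axial, hydroxyl axial): E = 1.67 kcal/mol.
Chair II (methoxy equatorial, hydroxyl equatorial): E = 0.00 kcal/mol.
Chair II is the more stable (lower-energy) conformer, and in that chair the methoxy group is equatorial.

equatorial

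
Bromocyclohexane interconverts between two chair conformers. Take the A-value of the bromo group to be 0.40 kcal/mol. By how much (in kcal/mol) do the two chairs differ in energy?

A monosubstituted cyclohexane has one chair with the bromo group axial (E = A = 0.40 kcal/mol) and one with it equatorial (E = 0).
ΔE = 0.40 − 0 = 0.40 kcal/mol.

0.40 kcal/mol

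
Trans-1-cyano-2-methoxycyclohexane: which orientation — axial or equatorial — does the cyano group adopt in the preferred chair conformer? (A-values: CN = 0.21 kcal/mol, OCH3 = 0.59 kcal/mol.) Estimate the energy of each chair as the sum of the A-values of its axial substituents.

equatorial

C1 and C2 have opposite parity, so for the trans isomer the two substituents are e,e in one chair and a,a in the other.
Chair I (cyano axial, methoxy axial): E = 0.80 kcal/mol.
Chair II (cyano equatorial, methoxy equatorial): E = 0.00 kcal/mol.
Chair II is the more stable (lower-energy) conformer, and in that chair the cyano group is equatorial.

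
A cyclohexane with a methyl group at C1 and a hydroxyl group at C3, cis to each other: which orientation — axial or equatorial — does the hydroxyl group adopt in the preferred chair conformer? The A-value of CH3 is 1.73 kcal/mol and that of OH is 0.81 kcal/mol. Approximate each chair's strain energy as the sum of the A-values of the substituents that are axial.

equatorial

C1 and C3 have the same parity, so for the cis isomer the two substituents are e,e in one chair and a,a in the other.
Chair I (methyl axial, hydroxyl axial): E = 2.54 kcal/mol.
Chair II (methyl equatorial, hydroxyl equatorial): E = 0.00 kcal/mol.
Chair II is the more stable (lower-energy) conformer, and in that chair the hydroxyl group is equatorial.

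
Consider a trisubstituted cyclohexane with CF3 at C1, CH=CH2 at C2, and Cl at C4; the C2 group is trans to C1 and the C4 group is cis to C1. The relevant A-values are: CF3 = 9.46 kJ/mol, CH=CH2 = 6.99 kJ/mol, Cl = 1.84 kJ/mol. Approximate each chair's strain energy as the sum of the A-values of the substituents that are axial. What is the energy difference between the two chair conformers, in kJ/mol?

14.61 kJ/mol

Chair I (trifluoromethyl axial, vinyl axial, chloro equatorial): E = 16.45 kJ/mol.
Chair II (trifluoromethyl equatorial, vinyl equatorial, chloro axial): E = 1.84 kJ/mol.
ΔE = 16.45 − 1.84 = 14.61 kJ/mol; chair II is more stable.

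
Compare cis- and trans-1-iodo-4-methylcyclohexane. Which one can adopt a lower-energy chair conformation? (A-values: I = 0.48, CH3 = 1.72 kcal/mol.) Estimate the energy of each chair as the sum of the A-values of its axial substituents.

trans

At 1,4 positions (parity opposite): cis → (a,e or e,a); trans → (e,e or a,a).
Best chair for cis: E = 0.48 kcal/mol; best chair for trans: E = 0.00 kcal/mol.
The trans isomer is lower by 0.48 kcal/mol.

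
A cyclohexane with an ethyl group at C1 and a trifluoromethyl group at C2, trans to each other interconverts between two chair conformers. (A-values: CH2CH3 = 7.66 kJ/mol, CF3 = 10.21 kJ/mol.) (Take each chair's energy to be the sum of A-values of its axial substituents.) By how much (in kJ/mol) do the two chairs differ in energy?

C1 and C2 have opposite parity, so for the trans isomer the two substituents are e,e in one chair and a,a in the other.
Chair I (ethyl axial, trifluoromethyl axial): E = 17.87 kJ/mol.
Chair II (ethyl equatorial, trifluoromethyl equatorial): E = 0.00 kJ/mol.
ΔE = 17.87 − 0.00 = 17.87 kJ/mol; chair II is more stable.

17.87 kJ/mol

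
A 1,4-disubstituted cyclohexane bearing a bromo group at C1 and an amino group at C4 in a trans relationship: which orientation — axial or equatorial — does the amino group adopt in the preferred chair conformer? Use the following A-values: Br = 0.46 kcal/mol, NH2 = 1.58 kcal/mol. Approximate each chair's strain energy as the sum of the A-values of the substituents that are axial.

C1 and C4 have opposite parity, so for the trans isomer the two substituents are e,e in one chair and a,a in the other.
Chair I (bromo axial, amino axial): E = 2.04 kcal/mol.
Chair II (bromo equatorial, amino equatorial): E = 0.00 kcal/mol.
Chair II is the more stable (lower-energy) conformer, and in that chair the amino group is equatorial.

equatorial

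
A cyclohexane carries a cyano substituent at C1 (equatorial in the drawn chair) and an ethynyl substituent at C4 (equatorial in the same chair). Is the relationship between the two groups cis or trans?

trans

C1 and C4 have opposite parity, so their axial bonds point in opposite directions.
With opposite-parity carbons, two substituents on the same face are one axial and one equatorial; opposite faces give both axial or both equatorial.
Here the groups are equatorial/equatorial → opposite face → trans.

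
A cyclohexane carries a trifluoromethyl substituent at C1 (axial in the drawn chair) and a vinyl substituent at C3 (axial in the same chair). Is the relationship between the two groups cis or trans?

cis

C1 and C3 have the same parity, so their axial bonds point in the same direction.
With same-parity carbons, two substituents on the same face are both axial or both equatorial; opposite faces give one of each.
Here the groups are axial/axial → same face → cis.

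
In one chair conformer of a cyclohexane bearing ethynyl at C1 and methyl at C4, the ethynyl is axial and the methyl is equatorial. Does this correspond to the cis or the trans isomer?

C1 and C4 have opposite parity, so their axial bonds point in opposite directions.
With opposite-parity carbons, two substituents on the same face are one axial and one equatorial; opposite faces give both axial or both equatorial.
Here the groups are axial/equatorial → same face → cis.

cis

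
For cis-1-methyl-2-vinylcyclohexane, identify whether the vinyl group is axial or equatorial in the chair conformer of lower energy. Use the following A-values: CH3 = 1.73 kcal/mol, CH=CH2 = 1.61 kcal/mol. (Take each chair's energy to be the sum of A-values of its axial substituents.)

axial

C1 and C2 have opposite parity, so for the cis isomer the two substituents are one axial and one equatorial in each chair.
Chair I (methyl axial, vinyl equatorial): E = 1.73 kcal/mol.
Chair II (methyl equatorial, vinyl axial): E = 1.61 kcal/mol.
Chair II is the more stable (lower-energy) conformer, and in that chair the vinyl group is axial.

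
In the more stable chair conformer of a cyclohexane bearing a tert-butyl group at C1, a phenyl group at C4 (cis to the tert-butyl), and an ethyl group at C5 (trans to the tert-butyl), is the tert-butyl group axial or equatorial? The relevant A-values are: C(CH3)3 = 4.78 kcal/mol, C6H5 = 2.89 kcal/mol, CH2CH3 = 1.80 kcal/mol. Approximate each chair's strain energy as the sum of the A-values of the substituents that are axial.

equatorial

Chair I (tert-butyl axial, phenyl equatorial, ethyl equatorial): E = 4.78 kcal/mol.
Chair II (tert-butyl equatorial, phenyl axial, ethyl axial): E = 4.69 kcal/mol.
Chair II is the more stable (lower-energy) conformer, and in that chair the tert-butyl group is equatorial.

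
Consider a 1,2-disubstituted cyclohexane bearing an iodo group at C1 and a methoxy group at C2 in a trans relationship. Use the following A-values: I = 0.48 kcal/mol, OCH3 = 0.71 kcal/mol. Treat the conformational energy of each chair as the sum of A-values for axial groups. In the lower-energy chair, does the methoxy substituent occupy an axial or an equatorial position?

equatorial

C1 and C2 have opposite parity, so for the trans isomer the two substituents are e,e in one chair and a,a in the other.
Chair I (iodo axial, methoxy axial): E = 1.19 kcal/mol.
Chair II (iodo equatorial, methoxy equatorial): E = 0.00 kcal/mol.
Chair II is the more stable (lower-energy) conformer, and in that chair the methoxy group is equatorial.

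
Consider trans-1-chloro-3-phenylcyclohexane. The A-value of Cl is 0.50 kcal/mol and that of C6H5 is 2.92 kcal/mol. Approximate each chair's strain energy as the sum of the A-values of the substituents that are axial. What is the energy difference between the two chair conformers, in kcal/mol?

C1 and C3 have the same parity, so for the trans isomer the two substituents are one axial and one equatorial in each chair.
Chair I (chloro axial, phenyl equatorial): E = 0.50 kcal/mol.
Chair II (chloro equatorial, phenyl axial): E = 2.92 kcal/mol.
ΔE = 2.92 − 0.50 = 2.42 kcal/mol; chair I is more stable.

2.42 kcal/mol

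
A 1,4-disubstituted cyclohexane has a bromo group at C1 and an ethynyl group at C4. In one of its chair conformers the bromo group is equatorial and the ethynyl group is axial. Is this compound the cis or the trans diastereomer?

C1 and C4 have opposite parity, so their axial bonds point in opposite directions.
With opposite-parity carbons, two substituents on the same face are one axial and one equatorial; opposite faces give both axial or both equatorial.
Here the groups are equatorial/axial → same face → cis.

cis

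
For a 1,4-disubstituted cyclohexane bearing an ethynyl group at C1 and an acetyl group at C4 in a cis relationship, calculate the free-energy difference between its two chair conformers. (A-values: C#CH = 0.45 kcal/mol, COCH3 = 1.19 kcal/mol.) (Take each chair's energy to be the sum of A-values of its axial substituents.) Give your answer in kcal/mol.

0.74 kcal/mol

C1 and C4 have opposite parity, so for the cis isomer the two substituents are one axial and one equatorial in each chair.
Chair I (ethynyl axial, acetyl equatorial): E = 0.45 kcal/mol.
Chair II (ethynyl equatorial, acetyl axial): E = 1.19 kcal/mol.
ΔE = 1.19 − 0.45 = 0.74 kcal/mol; chair I is more stable.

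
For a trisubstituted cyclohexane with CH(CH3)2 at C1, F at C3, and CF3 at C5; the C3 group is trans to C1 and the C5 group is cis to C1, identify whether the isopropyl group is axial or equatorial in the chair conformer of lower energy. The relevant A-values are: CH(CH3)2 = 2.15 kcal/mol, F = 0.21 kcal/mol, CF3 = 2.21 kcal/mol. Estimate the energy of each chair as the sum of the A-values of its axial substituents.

Chair I (isopropyl axial, fluoro equatorial, trifluoromethyl axial): E = 4.36 kcal/mol.
Chair II (isopropyl equatorial, fluoro axial, trifluoromethyl equatorial): E = 0.21 kcal/mol.
Chair II is the more stable (lower-energy) conformer, and in that chair the isopropyl group is equatorial.

equatorial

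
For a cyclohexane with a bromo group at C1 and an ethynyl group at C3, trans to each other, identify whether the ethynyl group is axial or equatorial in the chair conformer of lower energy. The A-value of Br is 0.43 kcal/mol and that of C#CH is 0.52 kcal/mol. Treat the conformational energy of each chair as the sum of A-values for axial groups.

C1 and C3 have the same parity, so for the trans isomer the two substituents are one axial and one equatorial in each chair.
Chair I (bromo axial, ethynyl equatorial): E = 0.43 kcal/mol.
Chair II (bromo equatorial, ethynyl axial): E = 0.52 kcal/mol.
Chair I is the more stable (lower-energy) conformer, and in that chair the ethynyl group is equatorial.

equatorial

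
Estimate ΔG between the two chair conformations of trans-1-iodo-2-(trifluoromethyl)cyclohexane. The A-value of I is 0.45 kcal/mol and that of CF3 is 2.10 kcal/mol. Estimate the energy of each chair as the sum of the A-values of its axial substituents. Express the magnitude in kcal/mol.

2.55 kcal/mol

C1 and C2 have opposite parity, so for the trans isomer the two substituents are e,e in one chair and a,a in the other.
Chair I (iodo axial, trifluoromethyl axial): E = 2.55 kcal/mol.
Chair II (iodo equatorial, trifluoromethyl equatorial): E = 0.00 kcal/mol.
ΔE = 2.55 − 0.00 = 2.55 kcal/mol; chair II is more stable.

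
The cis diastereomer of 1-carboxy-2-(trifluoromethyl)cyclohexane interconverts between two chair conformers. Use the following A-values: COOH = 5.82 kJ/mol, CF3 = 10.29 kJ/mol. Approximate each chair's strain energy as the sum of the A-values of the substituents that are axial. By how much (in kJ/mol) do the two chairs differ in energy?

4.47 kJ/mol

C1 and C2 have opposite parity, so for the cis isomer the two substituents are one axial and one equatorial in each chair.
Chair I (carboxyl axial, trifluoromethyl equatorial): E = 5.82 kJ/mol.
Chair II (carboxyl equatorial, trifluoromethyl axial): E = 10.29 kJ/mol.
ΔE = 10.29 − 5.82 = 4.47 kJ/mol; chair I is more stable.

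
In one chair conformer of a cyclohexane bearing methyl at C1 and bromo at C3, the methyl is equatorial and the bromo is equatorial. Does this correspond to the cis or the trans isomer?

C1 and C3 have the same parity, so their axial bonds point in the same direction.
With same-parity carbons, two substituents on the same face are both axial or both equatorial; opposite faces give one of each.
Here the groups are equatorial/equatorial → same face → cis.

cis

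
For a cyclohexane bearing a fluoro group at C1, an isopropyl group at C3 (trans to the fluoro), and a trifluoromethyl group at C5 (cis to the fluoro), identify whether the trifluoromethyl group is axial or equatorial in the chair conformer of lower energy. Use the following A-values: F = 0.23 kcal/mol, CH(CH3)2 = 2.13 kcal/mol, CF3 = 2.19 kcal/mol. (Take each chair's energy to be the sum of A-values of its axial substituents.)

equatorial

Chair I (fluoro axial, isopropyl equatorial, trifluoromethyl axial): E = 2.42 kcal/mol.
Chair II (fluoro equatorial, isopropyl axial, trifluoromethyl equatorial): E = 2.13 kcal/mol.
Chair II is the more stable (lower-energy) conformer, and in that chair the trifluoromethyl group is equatorial.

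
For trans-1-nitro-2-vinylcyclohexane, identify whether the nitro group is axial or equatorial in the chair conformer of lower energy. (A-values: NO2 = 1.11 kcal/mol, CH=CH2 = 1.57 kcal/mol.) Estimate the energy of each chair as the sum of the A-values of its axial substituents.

equatorial

C1 and C2 have opposite parity, so for the trans isomer the two substituents are e,e in one chair and a,a in the other.
Chair I (nitro axial, vinyl axial): E = 2.68 kcal/mol.
Chair II (nitro equatorial, vinyl equatorial): E = 0.00 kcal/mol.
Chair II is the more stable (lower-energy) conformer, and in that chair the nitro group is equatorial.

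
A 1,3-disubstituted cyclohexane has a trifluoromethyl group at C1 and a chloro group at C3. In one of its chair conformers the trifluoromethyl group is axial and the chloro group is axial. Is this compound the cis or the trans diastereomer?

cis

C1 and C3 have the same parity, so their axial bonds point in the same direction.
With same-parity carbons, two substituents on the same face are both axial or both equatorial; opposite faces give one of each.
Here the groups are axial/axial → same face → cis.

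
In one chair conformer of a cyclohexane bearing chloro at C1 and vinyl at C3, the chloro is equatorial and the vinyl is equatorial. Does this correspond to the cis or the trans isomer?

C1 and C3 have the same parity, so their axial bonds point in the same direction.
With same-parity carbons, two substituents on the same face are both axial or both equatorial; opposite faces give one of each.
Here the groups are equatorial/equatorial → same face → cis.

cis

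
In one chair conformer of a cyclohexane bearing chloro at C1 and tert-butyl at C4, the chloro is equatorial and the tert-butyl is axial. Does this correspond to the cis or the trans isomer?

cis

C1 and C4 have opposite parity, so their axial bonds point in opposite directions.
With opposite-parity carbons, two substituents on the same face are one axial and one equatorial; opposite faces give both axial or both equatorial.
Here the groups are equatorial/axial → same face → cis.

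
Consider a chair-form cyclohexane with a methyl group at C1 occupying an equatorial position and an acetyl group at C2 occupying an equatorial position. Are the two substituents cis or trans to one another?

C1 and C2 have opposite parity, so their axial bonds point in opposite directions.
With opposite-parity carbons, two substituents on the same face are one axial and one equatorial; opposite faces give both axial or both equatorial.
Here the groups are equatorial/equatorial → opposite face → trans.

trans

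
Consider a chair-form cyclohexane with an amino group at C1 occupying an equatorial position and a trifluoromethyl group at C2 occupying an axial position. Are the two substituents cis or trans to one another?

C1 and C2 have opposite parity, so their axial bonds point in opposite directions.
With opposite-parity carbons, two substituents on the same face are one axial and one equatorial; opposite faces give both axial or both equatorial.
Here the groups are equatorial/axial → same face → cis.

cis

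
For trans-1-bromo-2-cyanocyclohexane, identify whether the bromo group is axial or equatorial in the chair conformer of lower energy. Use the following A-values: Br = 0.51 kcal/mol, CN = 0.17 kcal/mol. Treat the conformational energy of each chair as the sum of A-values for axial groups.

C1 and C2 have opposite parity, so for the trans isomer the two substituents are e,e in one chair and a,a in the other.
Chair I (bromo axial, cyano axial): E = 0.68 kcal/mol.
Chair II (bromo equatorial, cyano equatorial): E = 0.00 kcal/mol.
Chair II is the more stable (lower-energy) conformer, and in that chair the bromo group is equatorial.

equatorial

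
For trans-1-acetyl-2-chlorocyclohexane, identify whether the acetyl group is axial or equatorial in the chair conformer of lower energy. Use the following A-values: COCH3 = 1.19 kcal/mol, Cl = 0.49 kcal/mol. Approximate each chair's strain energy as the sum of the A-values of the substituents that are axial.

C1 and C2 have opposite parity, so for the trans isomer the two substituents are e,e in one chair and a,a in the other.
Chair I (acetyl axial, chloro axial): E = 1.68 kcal/mol.
Chair II (acetyl equatorial, chloro equatorial): E = 0.00 kcal/mol.
Chair II is the more stable (lower-energy) conformer, and in that chair the acetyl group is equatorial.

equatorial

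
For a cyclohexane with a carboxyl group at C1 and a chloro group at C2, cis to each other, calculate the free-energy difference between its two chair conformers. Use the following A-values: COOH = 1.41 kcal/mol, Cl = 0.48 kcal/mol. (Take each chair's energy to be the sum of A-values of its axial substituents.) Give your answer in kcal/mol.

C1 and C2 have opposite parity, so for the cis isomer the two substituents are one axial and one equatorial in each chair.
Chair I (carboxyl axial, chloro equatorial): E = 1.41 kcal/mol.
Chair II (carboxyl equatorial, chloro axial): E = 0.48 kcal/mol.
ΔE = 1.41 − 0.48 = 0.93 kcal/mol; chair II is more stable.

0.93 kcal/mol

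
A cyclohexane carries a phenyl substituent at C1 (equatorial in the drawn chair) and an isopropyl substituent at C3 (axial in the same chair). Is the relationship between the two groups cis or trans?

trans

C1 and C3 have the same parity, so their axial bonds point in the same direction.
With same-parity carbons, two substituents on the same face are both axial or both equatorial; opposite faces give one of each.
Here the groups are equatorial/axial → opposite face → trans.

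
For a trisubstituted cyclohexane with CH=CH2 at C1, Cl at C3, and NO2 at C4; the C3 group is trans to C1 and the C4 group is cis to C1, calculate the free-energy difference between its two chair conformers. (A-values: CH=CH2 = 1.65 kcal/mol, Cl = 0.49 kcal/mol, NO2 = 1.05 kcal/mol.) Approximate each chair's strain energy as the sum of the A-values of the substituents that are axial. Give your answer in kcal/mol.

0.11 kcal/mol

Chair I (vinyl axial, chloro equatorial, nitro equatorial): E = 1.65 kcal/mol.
Chair II (vinyl equatorial, chloro axial, nitro axial): E = 1.54 kcal/mol.
ΔE = 1.65 − 1.54 = 0.11 kcal/mol; chair II is more stable.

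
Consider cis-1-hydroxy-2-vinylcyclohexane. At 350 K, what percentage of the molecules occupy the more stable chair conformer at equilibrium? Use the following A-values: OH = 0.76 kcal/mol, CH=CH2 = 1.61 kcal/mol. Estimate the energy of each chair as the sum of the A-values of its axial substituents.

77.2%

C1 and C2 have opposite parity, so for the cis isomer the two substituents are one axial and one equatorial in each chair.
Chair I (hydroxyl axial, vinyl equatorial): E = 0.76 kcal/mol; chair II (hydroxyl equatorial, vinyl axial): E = 1.61 kcal/mol.
ΔG = 0.85 kcal/mol between the two chairs.
K = exp(ΔG/RT) with R = 1.987×10⁻³ kcal mol⁻¹ K⁻¹ and T = 350 K gives K ≈ 3.39.
Fraction in the lower-energy chair = K/(K+1) = 77.2%.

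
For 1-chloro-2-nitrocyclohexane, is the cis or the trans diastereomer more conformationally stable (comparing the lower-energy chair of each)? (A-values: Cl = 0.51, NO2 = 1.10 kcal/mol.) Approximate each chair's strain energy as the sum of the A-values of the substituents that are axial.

At 1,2 positions (parity opposite): cis → (a,e or e,a); trans → (e,e or a,a).
Best chair for cis: E = 0.51 kcal/mol; best chair for trans: E = 0.00 kcal/mol.
The trans isomer is lower by 0.51 kcal/mol.

trans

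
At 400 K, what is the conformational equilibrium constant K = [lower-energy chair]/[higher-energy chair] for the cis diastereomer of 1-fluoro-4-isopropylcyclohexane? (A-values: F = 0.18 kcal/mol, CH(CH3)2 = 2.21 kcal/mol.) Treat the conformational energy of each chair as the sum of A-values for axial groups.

K ≈ 12.9

C1 and C4 have opposite parity, so for the cis isomer the two substituents are one axial and one equatorial in each chair.
Chair I (fluoro axial, isopropyl equatorial): E = 0.18 kcal/mol; chair II (fluoro equatorial, isopropyl axial): E = 2.21 kcal/mol.
ΔG = 2.03 kcal/mol between the two chairs.
K = exp(ΔG/RT) with R = 1.987×10⁻³ kcal mol⁻¹ K⁻¹ and T = 400 K gives K ≈ 12.9.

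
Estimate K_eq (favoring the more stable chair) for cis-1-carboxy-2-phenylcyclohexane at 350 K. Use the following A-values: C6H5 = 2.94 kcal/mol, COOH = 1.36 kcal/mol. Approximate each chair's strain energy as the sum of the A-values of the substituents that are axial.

C1 and C2 have opposite parity, so for the cis isomer the two substituents are one axial and one equatorial in each chair.
Chair I (phenyl axial, carboxyl equatorial): E = 2.94 kcal/mol; chair II (phenyl equatorial, carboxyl axial): E = 1.36 kcal/mol.
ΔG = 1.58 kcal/mol between the two chairs.
K = exp(ΔG/RT) with R = 1.987×10⁻³ kcal mol⁻¹ K⁻¹ and T = 350 K gives K ≈ 9.7.

K ≈ 9.70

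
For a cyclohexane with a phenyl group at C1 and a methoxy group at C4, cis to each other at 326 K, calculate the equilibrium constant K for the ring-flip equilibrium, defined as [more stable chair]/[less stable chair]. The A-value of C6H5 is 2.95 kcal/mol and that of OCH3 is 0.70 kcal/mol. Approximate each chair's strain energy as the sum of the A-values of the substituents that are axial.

K ≈ 32.2

C1 and C4 have opposite parity, so for the cis isomer the two substituents are one axial and one equatorial in each chair.
Chair I (phenyl axial, methoxy equatorial): E = 2.95 kcal/mol; chair II (phenyl equatorial, methoxy axial): E = 0.70 kcal/mol.
ΔG = 2.25 kcal/mol between the two chairs.
K = exp(ΔG/RT) with R = 1.987×10⁻³ kcal mol⁻¹ K⁻¹ and T = 326 K gives K ≈ 32.2.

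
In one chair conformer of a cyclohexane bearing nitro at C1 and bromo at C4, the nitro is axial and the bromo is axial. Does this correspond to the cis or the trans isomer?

trans

C1 and C4 have opposite parity, so their axial bonds point in opposite directions.
With opposite-parity carbons, two substituents on the same face are one axial and one equatorial; opposite faces give both axial or both equatorial.
Here the groups are axial/axial → opposite face → trans.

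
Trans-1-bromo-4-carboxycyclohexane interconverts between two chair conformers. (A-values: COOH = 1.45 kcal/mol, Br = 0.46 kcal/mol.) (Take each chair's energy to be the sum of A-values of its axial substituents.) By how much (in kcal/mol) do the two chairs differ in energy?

C1 and C4 have opposite parity, so for the trans isomer the two substituents are e,e in one chair and a,a in the other.
Chair I (carboxyl axial, bromo axial): E = 1.91 kcal/mol.
Chair II (carboxyl equatorial, bromo equatorial): E = 0.00 kcal/mol.
ΔE = 1.91 − 0.00 = 1.91 kcal/mol; chair II is more stable.

1.91 kcal/mol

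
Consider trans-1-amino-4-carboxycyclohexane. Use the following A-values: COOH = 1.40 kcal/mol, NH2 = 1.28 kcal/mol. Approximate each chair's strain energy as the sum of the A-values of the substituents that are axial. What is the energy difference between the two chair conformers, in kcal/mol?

2.68 kcal/mol

C1 and C4 have opposite parity, so for the trans isomer the two substituents are e,e in one chair and a,a in the other.
Chair I (carboxyl axial, amino axial): E = 2.68 kcal/mol.
Chair II (carboxyl equatorial, amino equatorial): E = 0.00 kcal/mol.
ΔE = 2.68 − 0.00 = 2.68 kcal/mol; chair II is more stable.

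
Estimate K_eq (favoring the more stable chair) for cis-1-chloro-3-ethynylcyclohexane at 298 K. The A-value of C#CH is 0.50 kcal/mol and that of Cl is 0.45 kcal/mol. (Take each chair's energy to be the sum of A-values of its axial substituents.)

C1 and C3 have the same parity, so for the cis isomer the two substituents are e,e in one chair and a,a in the other.
Chair I (ethynyl axial, chloro axial): E = 0.95 kcal/mol; chair II (ethynyl equatorial, chloro equatorial): E = 0.00 kcal/mol.
ΔG = 0.95 kcal/mol between the two chairs.
K = exp(ΔG/RT) with R = 1.987×10⁻³ kcal mol⁻¹ K⁻¹ and T = 298 K gives K ≈ 4.97.

K ≈ 4.97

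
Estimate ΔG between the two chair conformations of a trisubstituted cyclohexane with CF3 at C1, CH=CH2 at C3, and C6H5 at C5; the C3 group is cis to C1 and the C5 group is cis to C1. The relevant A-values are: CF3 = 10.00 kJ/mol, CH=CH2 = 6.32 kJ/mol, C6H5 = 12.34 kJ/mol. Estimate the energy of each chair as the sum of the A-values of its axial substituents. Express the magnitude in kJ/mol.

28.66 kJ/mol

Chair I (trifluoromethyl axial, vinyl axial, phenyl axial): E = 28.66 kJ/mol.
Chair II (trifluoromethyl equatorial, vinyl equatorial, phenyl equatorial): E = 0.00 kJ/mol.
ΔE = 28.66 − 0.00 = 28.66 kJ/mol; chair II is more stable.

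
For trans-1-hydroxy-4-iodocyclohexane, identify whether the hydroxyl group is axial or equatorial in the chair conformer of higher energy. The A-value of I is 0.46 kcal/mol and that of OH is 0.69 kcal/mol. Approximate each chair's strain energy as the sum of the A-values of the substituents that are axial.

C1 and C4 have opposite parity, so for the trans isomer the two substituents are e,e in one chair and a,a in the other.
Chair I (iodo axial, hydroxyl axial): E = 1.15 kcal/mol.
Chair II (iodo equatorial, hydroxyl equatorial): E = 0.00 kcal/mol.
Chair I is the less stable (higher-energy) conformer, and in that chair the hydroxyl group is axial.

axial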